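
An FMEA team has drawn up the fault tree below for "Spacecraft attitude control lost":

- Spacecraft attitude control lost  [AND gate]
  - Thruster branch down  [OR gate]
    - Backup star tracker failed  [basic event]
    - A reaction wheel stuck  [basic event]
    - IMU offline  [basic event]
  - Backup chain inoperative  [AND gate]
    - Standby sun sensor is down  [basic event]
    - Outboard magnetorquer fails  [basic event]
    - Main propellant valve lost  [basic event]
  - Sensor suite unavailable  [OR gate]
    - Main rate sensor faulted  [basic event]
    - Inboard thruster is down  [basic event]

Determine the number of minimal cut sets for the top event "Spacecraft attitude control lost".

6

Thruster branch down [OR]: union of children's cut sets → 3 cut set(s).
Backup chain inoperative [AND]: one cut set from each child combined → 1 × 1 × 1 = 1 cut set(s).
Sensor suite unavailable [OR]: union of children's cut sets → 2 cut set(s).
Spacecraft attitude control lost [AND]: one cut set from each child combined → 3 × 1 × 2 = 6 cut set(s).
Minimal cut sets: {Backup star tracker failed, Main propellant valve lost, Main rate sensor faulted, Outboard magnetorquer fails, Standby sun sensor is down}; {Backup star tracker failed, Inboard thruster is down, Main propellant valve lost, Outboard magnetorquer fails, Standby sun sensor is down}; {A reaction wheel stuck, Main propellant valve lost, Main rate sensor faulted, Outboard magnetorquer fails, Standby sun sensor is down}; {A reaction wheel stuck, Inboard thruster is down, Main propellant valve lost, Outboard magnetorquer fails, Standby sun sensor is down}; {IMU offline, Main propellant valve lost, Main rate sensor faulted, Outboard magnetorquer fails, Standby sun sensor is down}; {IMU offline, Inboard thruster is down, Main propellant valve lost, Outboard magnetorquer fails, Standby sun sensor is down}.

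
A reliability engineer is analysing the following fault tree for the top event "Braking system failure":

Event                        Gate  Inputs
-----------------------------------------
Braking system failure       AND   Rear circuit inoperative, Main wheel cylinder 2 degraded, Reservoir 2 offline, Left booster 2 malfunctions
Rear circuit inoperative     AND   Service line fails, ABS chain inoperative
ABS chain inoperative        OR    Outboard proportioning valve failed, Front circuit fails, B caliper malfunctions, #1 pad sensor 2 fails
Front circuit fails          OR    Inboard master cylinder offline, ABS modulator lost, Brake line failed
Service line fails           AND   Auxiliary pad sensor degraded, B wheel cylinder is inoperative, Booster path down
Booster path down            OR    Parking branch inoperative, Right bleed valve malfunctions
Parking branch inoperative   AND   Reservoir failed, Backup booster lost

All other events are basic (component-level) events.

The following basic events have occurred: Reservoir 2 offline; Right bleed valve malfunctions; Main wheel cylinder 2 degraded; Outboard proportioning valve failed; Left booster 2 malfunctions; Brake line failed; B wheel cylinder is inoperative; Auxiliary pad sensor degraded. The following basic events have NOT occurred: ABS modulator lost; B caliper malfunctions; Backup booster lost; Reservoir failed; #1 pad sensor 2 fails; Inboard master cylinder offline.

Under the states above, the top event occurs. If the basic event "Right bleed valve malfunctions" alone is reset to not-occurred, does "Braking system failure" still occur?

No

Counterfactual: set "Right bleed valve malfunctions" to not occurred.
Parking branch inoperative [AND]: Reservoir failed=not, Backup booster lost=not → not all inputs occur → does not occur.
Booster path down [OR]: Parking branch inoperative=not, Right bleed valve malfunctions=not → no input occurs → does not occur.
Service line fails [AND]: Auxiliary pad sensor degraded=occurs, B wheel cylinder is inoperative=occurs, Booster path down=not → not all inputs occur → does not occur.
Front circuit fails [OR]: Inboard master cylinder offline=not, ABS modulator lost=not, Brake line failed=occurs → at least one input occurs → occurs.
ABS chain inoperative [OR]: Outboard proportioning valve failed=occurs, Front circuit fails=occurs, B caliper malfunctions=not, #1 pad sensor 2 fails=not → at least one input occurs → occurs.
Rear circuit inoperative [AND]: Service line fails=not, ABS chain inoperative=occurs → not all inputs occur → does not occur.
Braking system failure [AND]: Rear circuit inoperative=not, Main wheel cylinder 2 degraded=occurs, Reservoir 2 offline=occurs, Left booster 2 malfunctions=occurs → not all inputs occur → does not occur.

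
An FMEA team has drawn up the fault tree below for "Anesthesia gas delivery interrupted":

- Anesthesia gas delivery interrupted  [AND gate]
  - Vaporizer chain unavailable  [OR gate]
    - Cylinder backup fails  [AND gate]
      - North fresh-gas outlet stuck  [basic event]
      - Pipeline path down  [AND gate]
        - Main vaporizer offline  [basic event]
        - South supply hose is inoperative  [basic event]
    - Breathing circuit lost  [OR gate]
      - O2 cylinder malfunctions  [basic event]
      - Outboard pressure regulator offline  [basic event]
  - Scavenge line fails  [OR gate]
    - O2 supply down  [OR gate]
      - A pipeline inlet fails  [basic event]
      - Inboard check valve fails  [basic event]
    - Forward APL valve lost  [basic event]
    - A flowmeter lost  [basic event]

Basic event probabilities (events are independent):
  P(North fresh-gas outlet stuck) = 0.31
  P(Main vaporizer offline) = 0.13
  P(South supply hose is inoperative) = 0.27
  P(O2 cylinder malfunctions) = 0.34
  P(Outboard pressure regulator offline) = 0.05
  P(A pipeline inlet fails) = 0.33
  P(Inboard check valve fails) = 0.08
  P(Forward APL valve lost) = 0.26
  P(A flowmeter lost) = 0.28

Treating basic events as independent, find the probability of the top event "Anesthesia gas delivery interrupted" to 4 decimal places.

0.2551

P(Pipeline path down) [AND] = 0.13 × 0.27 = 0.035100
P(Cylinder backup fails) [AND] = 0.31 × 0.035100 = 0.010881
P(Breathing circuit lost) [OR] = 1 − (1−0.34) × (1−0.05) = 0.373000
P(Vaporizer chain unavailable) [OR] = 1 − (1−0.010881) × (1−0.373000) = 0.379822
P(O2 supply down) [OR] = 1 − (1−0.33) × (1−0.08) = 0.383600
P(Scavenge line fails) [OR] = 1 − (1−0.383600) × (1−0.26) × (1−0.28) = 0.671582
P(Anesthesia gas delivery interrupted) [AND] = 0.379822 × 0.671582 = 0.255082
Rounded to 4 decimal places: P(Anesthesia gas delivery interrupted) ≈ 0.2551.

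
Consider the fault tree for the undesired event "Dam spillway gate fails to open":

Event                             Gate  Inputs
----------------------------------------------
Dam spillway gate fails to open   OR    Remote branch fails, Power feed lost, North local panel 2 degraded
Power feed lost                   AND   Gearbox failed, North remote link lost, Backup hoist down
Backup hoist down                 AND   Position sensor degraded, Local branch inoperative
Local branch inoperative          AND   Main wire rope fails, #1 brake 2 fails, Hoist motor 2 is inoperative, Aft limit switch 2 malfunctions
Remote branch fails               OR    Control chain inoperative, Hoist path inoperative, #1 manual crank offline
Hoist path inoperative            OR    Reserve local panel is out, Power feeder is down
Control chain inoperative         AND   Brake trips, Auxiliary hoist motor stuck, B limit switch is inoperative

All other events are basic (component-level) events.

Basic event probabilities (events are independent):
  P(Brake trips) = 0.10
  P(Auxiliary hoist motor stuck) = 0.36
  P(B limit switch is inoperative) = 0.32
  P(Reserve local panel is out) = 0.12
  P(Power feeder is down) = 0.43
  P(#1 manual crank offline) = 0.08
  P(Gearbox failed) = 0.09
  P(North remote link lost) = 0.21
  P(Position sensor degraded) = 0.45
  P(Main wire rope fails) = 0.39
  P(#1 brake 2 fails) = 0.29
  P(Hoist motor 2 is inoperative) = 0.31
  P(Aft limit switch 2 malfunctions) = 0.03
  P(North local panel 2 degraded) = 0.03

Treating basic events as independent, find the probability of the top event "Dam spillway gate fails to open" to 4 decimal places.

0.5575

P(Control chain inoperative) [AND] = 0.10 × 0.36 × 0.32 = 0.011520
P(Hoist path inoperative) [OR] = 1 − (1−0.12) × (1−0.43) = 0.498400
P(Remote branch fails) [OR] = 1 − (1−0.011520) × (1−0.498400) × (1−0.08) = 0.543844
P(Local branch inoperative) [AND] = 0.39 × 0.29 × 0.31 × 0.03 = 0.001052
P(Backup hoist down) [AND] = 0.45 × 0.001052 = 0.000473
P(Power feed lost) [AND] = 0.09 × 0.21 × 0.000473 = 0.000009
P(Dam spillway gate fails to open) [OR] = 1 − (1−0.543844) × (1−0.000009) × (1−0.03) = 0.557533
Rounded to 4 decimal places: P(Dam spillway gate fails to open) ≈ 0.5575.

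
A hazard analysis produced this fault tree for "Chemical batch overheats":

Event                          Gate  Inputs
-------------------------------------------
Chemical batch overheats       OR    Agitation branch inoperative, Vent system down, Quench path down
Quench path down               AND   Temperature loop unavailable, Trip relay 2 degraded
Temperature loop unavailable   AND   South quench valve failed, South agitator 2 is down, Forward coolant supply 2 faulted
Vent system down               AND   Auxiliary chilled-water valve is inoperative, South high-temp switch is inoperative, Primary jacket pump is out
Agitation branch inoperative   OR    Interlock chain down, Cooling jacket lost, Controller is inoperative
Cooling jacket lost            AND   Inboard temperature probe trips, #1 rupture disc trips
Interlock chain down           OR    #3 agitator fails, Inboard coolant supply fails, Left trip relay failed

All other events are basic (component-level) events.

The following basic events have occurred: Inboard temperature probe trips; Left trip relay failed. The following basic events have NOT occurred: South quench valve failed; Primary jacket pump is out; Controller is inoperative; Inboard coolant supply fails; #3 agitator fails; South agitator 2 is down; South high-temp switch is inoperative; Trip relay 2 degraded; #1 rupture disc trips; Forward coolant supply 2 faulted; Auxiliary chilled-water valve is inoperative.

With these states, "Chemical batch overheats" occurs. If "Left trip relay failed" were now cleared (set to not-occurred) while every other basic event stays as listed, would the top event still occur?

No

Counterfactual: set "Left trip relay failed" to not occurred.
Interlock chain down [OR]: #3 agitator fails=not, Inboard coolant supply fails=not, Left trip relay failed=not → no input occurs → does not occur.
Cooling jacket lost [AND]: Inboard temperature probe trips=occurs, #1 rupture disc trips=not → not all inputs occur → does not occur.
Agitation branch inoperative [OR]: Interlock chain down=not, Cooling jacket lost=not, Controller is inoperative=not → no input occurs → does not occur.
Vent system down [AND]: Auxiliary chilled-water valve is inoperative=not, South high-temp switch is inoperative=not, Primary jacket pump is out=not → not all inputs occur → does not occur.
Temperature loop unavailable [AND]: South quench valve failed=not, South agitator 2 is down=not, Forward coolant supply 2 faulted=not → not all inputs occur → does not occur.
Quench path down [AND]: Temperature loop unavailable=not, Trip relay 2 degraded=not → not all inputs occur → does not occur.
Chemical batch overheats [OR]: Agitation branch inoperative=not, Vent system down=not, Quench path down=not → no input occurs → does not occur.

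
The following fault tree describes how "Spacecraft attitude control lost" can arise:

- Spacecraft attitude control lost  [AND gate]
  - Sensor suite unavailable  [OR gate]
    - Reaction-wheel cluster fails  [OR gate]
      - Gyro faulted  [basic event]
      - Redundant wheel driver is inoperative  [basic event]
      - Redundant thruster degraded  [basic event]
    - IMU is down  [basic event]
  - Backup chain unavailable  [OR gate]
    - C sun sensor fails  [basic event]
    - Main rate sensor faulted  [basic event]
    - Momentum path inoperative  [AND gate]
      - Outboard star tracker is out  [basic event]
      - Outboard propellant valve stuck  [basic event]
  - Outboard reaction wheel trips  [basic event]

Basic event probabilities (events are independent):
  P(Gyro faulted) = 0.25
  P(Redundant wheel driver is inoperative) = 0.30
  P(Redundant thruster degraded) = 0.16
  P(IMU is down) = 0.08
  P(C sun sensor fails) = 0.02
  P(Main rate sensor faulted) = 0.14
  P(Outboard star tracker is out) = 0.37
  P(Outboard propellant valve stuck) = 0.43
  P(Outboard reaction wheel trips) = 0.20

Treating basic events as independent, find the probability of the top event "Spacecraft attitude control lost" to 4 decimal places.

P(Reaction-wheel cluster fails) [OR] = 1 − (1−0.25) × (1−0.30) × (1−0.16) = 0.559000
P(Sensor suite unavailable) [OR] = 1 − (1−0.559000) × (1−0.08) = 0.594280
P(Momentum path inoperative) [AND] = 0.37 × 0.43 = 0.159100
P(Backup chain unavailable) [OR] = 1 − (1−0.02) × (1−0.14) × (1−0.159100) = 0.291289
P(Spacecraft attitude control lost) [AND] = 0.594280 × 0.291289 × 0.20 = 0.034621
Rounded to 4 decimal places: P(Spacecraft attitude control lost) ≈ 0.0346.

0.0346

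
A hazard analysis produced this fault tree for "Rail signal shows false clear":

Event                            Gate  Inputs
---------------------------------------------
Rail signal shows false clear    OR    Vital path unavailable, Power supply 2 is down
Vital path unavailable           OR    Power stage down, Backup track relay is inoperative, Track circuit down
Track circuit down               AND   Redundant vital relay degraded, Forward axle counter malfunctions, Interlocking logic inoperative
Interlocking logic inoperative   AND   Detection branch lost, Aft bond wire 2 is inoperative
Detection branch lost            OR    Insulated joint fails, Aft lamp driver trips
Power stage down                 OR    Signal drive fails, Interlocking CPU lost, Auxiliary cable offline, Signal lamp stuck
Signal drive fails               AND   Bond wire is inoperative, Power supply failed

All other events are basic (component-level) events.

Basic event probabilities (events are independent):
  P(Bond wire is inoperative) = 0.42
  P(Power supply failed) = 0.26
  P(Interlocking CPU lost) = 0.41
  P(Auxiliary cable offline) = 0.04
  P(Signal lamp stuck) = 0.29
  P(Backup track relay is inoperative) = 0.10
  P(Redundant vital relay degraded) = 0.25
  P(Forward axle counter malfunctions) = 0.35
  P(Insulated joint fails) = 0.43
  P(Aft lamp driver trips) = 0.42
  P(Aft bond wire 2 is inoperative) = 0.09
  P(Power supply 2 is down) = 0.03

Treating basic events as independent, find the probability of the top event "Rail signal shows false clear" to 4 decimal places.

0.6889

P(Signal drive fails) [AND] = 0.42 × 0.26 = 0.109200
P(Power stage down) [OR] = 1 − (1−0.109200) × (1−0.41) × (1−0.04) × (1−0.29) = 0.641770
P(Detection branch lost) [OR] = 1 − (1−0.43) × (1−0.42) = 0.669400
P(Interlocking logic inoperative) [AND] = 0.669400 × 0.09 = 0.060246
P(Track circuit down) [AND] = 0.25 × 0.35 × 0.060246 = 0.005272
P(Vital path unavailable) [OR] = 1 − (1−0.641770) × (1−0.10) × (1−0.005272) = 0.679293
P(Rail signal shows false clear) [OR] = 1 − (1−0.679293) × (1−0.03) = 0.688914
Rounded to 4 decimal places: P(Rail signal shows false clear) ≈ 0.6889.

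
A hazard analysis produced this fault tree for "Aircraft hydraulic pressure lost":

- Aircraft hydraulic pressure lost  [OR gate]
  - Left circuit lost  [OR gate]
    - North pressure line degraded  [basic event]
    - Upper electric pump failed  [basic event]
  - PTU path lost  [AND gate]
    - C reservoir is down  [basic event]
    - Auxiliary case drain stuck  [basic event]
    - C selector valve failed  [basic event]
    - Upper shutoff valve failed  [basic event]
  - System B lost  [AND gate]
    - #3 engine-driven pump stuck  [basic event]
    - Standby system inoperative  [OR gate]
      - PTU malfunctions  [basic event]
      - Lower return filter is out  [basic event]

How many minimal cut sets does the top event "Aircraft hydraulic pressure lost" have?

Left circuit lost [OR]: union of children's cut sets → 2 cut set(s).
PTU path lost [AND]: one cut set from each child combined → 1 × 1 × 1 × 1 = 1 cut set(s).
Standby system inoperative [OR]: union of children's cut sets → 2 cut set(s).
System B lost [AND]: one cut set from each child combined → 1 × 2 = 2 cut set(s).
Aircraft hydraulic pressure lost [OR]: union of children's cut sets → 5 cut set(s).
Minimal cut sets: {North pressure line degraded}; {Upper electric pump failed}; {Auxiliary case drain stuck, C reservoir is down, C selector valve failed, Upper shutoff valve failed}; {#3 engine-driven pump stuck, PTU malfunctions}; {#3 engine-driven pump stuck, Lower return filter is out}.

5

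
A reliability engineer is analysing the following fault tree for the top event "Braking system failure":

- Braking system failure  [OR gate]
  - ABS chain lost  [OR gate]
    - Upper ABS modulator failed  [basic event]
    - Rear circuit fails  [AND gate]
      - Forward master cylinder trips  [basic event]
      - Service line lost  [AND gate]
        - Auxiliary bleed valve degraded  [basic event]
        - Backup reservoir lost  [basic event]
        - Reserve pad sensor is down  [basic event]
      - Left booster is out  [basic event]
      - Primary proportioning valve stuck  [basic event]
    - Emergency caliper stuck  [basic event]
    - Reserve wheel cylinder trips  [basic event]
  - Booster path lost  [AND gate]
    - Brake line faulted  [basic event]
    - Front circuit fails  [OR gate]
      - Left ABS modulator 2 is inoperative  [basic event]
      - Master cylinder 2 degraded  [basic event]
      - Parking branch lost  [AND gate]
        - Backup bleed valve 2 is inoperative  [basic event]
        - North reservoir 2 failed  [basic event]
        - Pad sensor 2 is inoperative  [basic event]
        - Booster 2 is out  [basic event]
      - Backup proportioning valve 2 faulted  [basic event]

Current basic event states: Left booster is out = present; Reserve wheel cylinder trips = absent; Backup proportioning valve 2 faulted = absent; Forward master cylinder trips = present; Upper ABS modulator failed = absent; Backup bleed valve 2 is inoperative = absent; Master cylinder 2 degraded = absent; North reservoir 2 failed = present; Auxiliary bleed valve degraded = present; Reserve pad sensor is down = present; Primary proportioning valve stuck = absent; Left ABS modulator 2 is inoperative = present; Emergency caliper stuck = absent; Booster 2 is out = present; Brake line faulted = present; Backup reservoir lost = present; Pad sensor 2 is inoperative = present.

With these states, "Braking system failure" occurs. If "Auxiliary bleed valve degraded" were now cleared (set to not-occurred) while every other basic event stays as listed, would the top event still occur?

Yes

Counterfactual: set "Auxiliary bleed valve degraded" to not occurred.
Service line lost [AND]: Auxiliary bleed valve degraded=not, Backup reservoir lost=occurs, Reserve pad sensor is down=occurs → not all inputs occur → does not occur.
Rear circuit fails [AND]: Forward master cylinder trips=occurs, Service line lost=not, Left booster is out=occurs, Primary proportioning valve stuck=not → not all inputs occur → does not occur.
ABS chain lost [OR]: Upper ABS modulator failed=not, Rear circuit fails=not, Emergency caliper stuck=not, Reserve wheel cylinder trips=not → no input occurs → does not occur.
Parking branch lost [AND]: Backup bleed valve 2 is inoperative=not, North reservoir 2 failed=occurs, Pad sensor 2 is inoperative=occurs, Booster 2 is out=occurs → not all inputs occur → does not occur.
Front circuit fails [OR]: Left ABS modulator 2 is inoperative=occurs, Master cylinder 2 degraded=not, Parking branch lost=not, Backup proportioning valve 2 faulted=not → at least one input occurs → occurs.
Booster path lost [AND]: Brake line faulted=occurs, Front circuit fails=occurs → all inputs occur → occurs.
Braking system failure [OR]: ABS chain lost=not, Booster path lost=occurs → at least one input occurs → occurs.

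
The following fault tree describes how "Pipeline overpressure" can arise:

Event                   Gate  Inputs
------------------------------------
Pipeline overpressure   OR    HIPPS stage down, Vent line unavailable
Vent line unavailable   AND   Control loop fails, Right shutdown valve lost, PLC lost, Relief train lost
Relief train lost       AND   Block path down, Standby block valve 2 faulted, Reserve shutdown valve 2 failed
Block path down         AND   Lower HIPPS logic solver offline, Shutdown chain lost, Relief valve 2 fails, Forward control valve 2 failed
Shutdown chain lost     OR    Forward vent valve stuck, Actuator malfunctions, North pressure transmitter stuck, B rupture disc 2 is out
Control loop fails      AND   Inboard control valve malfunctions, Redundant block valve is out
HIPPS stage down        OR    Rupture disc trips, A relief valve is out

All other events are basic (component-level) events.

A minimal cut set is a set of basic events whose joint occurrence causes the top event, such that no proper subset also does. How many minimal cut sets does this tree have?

HIPPS stage down [OR]: union of children's cut sets → 2 cut set(s).
Control loop fails [AND]: one cut set from each child combined → 1 × 1 = 1 cut set(s).
Shutdown chain lost [OR]: union of children's cut sets → 4 cut set(s).
Block path down [AND]: one cut set from each child combined → 1 × 4 × 1 × 1 = 4 cut set(s).
Relief train lost [AND]: one cut set from each child combined → 4 × 1 × 1 = 4 cut set(s).
Vent line unavailable [AND]: one cut set from each child combined → 1 × 1 × 1 × 4 = 4 cut set(s).
Pipeline overpressure [OR]: union of children's cut sets → 6 cut set(s).
Minimal cut sets: {Rupture disc trips}; {A relief valve is out}; {Forward control valve 2 failed, Forward vent valve stuck, Inboard control valve malfunctions, Lower HIPPS logic solver offline, PLC lost, Redundant block valve is out, Relief valve 2 fails, Reserve shutdown valve 2 failed, Right shutdown valve lost, Standby block valve 2 faulted}; {Actuator malfunctions, Forward control valve 2 failed, Inboard control valve malfunctions, Lower HIPPS logic solver offline, PLC lost, Redundant block valve is out, Relief valve 2 fails, Reserve shutdown valve 2 failed, Right shutdown valve lost, Standby block valve 2 faulted}; {Forward control valve 2 failed, Inboard control valve malfunctions, Lower HIPPS logic solver offline, North pressure transmitter stuck, PLC lost, Redundant block valve is out, Relief valve 2 fails, Reserve shutdown valve 2 failed, Right shutdown valve lost, Standby block valve 2 faulted}; {B rupture disc 2 is out, Forward control valve 2 failed, Inboard control valve malfunctions, Lower HIPPS logic solver offline, PLC lost, Redundant block valve is out, Relief valve 2 fails, Reserve shutdown valve 2 failed, Right shutdown valve lost, Standby block valve 2 faulted}.

6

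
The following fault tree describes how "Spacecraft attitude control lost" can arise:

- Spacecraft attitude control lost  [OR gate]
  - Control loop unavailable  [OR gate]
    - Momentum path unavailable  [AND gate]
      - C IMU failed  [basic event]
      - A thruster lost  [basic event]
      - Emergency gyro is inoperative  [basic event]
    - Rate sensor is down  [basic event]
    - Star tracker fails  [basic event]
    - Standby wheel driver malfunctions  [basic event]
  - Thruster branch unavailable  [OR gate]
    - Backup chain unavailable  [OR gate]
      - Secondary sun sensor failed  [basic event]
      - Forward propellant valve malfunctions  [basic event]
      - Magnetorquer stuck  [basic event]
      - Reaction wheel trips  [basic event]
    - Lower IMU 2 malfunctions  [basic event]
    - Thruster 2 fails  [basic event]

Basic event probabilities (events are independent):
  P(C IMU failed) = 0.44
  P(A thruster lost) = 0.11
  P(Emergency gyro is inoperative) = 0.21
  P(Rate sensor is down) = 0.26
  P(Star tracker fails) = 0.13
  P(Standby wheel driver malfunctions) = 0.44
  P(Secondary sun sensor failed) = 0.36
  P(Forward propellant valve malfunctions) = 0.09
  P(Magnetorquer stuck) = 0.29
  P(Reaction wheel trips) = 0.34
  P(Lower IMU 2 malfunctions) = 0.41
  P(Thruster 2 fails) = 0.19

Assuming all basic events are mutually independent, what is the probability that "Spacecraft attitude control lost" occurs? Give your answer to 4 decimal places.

0.9535

P(Momentum path unavailable) [AND] = 0.44 × 0.11 × 0.21 = 0.010164
P(Control loop unavailable) [OR] = 1 − (1−0.010164) × (1−0.26) × (1−0.13) × (1−0.44) = 0.643136
P(Backup chain unavailable) [OR] = 1 − (1−0.36) × (1−0.09) × (1−0.29) × (1−0.34) = 0.727087
P(Thruster branch unavailable) [OR] = 1 − (1−0.727087) × (1−0.41) × (1−0.19) = 0.869575
P(Spacecraft attitude control lost) [OR] = 1 − (1−0.643136) × (1−0.869575) = 0.953456
Rounded to 4 decimal places: P(Spacecraft attitude control lost) ≈ 0.9535.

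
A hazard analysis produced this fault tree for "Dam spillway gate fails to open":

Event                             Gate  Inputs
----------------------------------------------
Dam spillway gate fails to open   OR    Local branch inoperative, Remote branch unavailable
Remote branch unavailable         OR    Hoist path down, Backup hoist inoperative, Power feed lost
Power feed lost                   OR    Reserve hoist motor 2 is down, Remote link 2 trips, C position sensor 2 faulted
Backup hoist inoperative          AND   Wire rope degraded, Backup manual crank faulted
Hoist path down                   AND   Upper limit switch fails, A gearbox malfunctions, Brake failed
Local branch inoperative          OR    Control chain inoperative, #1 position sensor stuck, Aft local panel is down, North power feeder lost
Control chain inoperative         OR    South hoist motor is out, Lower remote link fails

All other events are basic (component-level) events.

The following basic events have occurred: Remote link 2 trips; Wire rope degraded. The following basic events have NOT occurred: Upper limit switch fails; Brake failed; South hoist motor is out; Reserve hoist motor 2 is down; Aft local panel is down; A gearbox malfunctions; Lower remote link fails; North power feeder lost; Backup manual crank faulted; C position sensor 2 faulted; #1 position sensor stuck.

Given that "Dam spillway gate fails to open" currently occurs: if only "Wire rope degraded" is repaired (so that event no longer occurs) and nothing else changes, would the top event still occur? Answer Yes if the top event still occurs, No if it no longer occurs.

Counterfactual: set "Wire rope degraded" to not occurred.
Control chain inoperative [OR]: South hoist motor is out=not, Lower remote link fails=not → no input occurs → does not occur.
Local branch inoperative [OR]: Control chain inoperative=not, #1 position sensor stuck=not, Aft local panel is down=not, North power feeder lost=not → no input occurs → does not occur.
Hoist path down [AND]: Upper limit switch fails=not, A gearbox malfunctions=not, Brake failed=not → not all inputs occur → does not occur.
Backup hoist inoperative [AND]: Wire rope degraded=not, Backup manual crank faulted=not → not all inputs occur → does not occur.
Power feed lost [OR]: Reserve hoist motor 2 is down=not, Remote link 2 trips=occurs, C position sensor 2 faulted=not → at least one input occurs → occurs.
Remote branch unavailable [OR]: Hoist path down=not, Backup hoist inoperative=not, Power feed lost=occurs → at least one input occurs → occurs.
Dam spillway gate fails to open [OR]: Local branch inoperative=not, Remote branch unavailable=occurs → at least one input occurs → occurs.

Yes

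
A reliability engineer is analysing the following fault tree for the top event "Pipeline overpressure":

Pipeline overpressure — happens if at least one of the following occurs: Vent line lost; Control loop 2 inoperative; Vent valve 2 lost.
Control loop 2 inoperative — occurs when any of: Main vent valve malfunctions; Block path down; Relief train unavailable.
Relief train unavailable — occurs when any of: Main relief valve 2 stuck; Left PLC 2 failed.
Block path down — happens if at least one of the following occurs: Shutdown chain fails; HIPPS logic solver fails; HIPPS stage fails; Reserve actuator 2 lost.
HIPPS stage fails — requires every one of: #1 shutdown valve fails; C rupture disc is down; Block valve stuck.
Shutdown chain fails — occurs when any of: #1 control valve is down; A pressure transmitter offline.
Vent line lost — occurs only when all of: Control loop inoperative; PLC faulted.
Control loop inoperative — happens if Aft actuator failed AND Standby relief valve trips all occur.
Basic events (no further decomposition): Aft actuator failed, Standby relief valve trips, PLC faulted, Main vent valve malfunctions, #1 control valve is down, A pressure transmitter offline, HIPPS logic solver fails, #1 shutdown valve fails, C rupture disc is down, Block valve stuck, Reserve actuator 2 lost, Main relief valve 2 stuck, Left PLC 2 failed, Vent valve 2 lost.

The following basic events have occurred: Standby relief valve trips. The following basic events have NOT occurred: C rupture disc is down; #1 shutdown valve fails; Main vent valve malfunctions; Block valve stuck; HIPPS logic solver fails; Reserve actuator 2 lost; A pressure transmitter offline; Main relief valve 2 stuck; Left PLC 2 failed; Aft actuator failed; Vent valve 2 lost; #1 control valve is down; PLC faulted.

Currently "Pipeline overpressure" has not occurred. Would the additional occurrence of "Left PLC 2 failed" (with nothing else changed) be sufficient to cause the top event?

Counterfactual: set "Left PLC 2 failed" to occurred.
Control loop inoperative [AND]: Aft actuator failed=not, Standby relief valve trips=occurs → not all inputs occur → does not occur.
Vent line lost [AND]: Control loop inoperative=not, PLC faulted=not → not all inputs occur → does not occur.
Shutdown chain fails [OR]: #1 control valve is down=not, A pressure transmitter offline=not → no input occurs → does not occur.
HIPPS stage fails [AND]: #1 shutdown valve fails=not, C rupture disc is down=not, Block valve stuck=not → not all inputs occur → does not occur.
Block path down [OR]: Shutdown chain fails=not, HIPPS logic solver fails=not, HIPPS stage fails=not, Reserve actuator 2 lost=not → no input occurs → does not occur.
Relief train unavailable [OR]: Main relief valve 2 stuck=not, Left PLC 2 failed=occurs → at least one input occurs → occurs.
Control loop 2 inoperative [OR]: Main vent valve malfunctions=not, Block path down=not, Relief train unavailable=occurs → at least one input occurs → occurs.
Pipeline overpressure [OR]: Vent line lost=not, Control loop 2 inoperative=occurs, Vent valve 2 lost=not → at least one input occurs → occurs.

Yes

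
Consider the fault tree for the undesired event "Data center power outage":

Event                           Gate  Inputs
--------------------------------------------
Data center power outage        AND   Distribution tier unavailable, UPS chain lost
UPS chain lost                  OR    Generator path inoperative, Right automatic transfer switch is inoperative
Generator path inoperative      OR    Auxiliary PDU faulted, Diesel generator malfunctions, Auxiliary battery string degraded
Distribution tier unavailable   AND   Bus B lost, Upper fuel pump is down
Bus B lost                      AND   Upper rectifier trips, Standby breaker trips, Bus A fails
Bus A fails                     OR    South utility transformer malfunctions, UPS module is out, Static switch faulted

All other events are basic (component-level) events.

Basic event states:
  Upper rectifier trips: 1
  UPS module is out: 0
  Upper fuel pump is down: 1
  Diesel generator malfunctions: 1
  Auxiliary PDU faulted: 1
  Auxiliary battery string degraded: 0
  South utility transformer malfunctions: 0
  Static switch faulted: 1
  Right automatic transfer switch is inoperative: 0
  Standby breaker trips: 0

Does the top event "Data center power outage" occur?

No

Bus A fails [OR]: South utility transformer malfunctions=not, UPS module is out=not, Static switch faulted=occurs → at least one input occurs → occurs.
Bus B lost [AND]: Upper rectifier trips=occurs, Standby breaker trips=not, Bus A fails=occurs → not all inputs occur → does not occur.
Distribution tier unavailable [AND]: Bus B lost=not, Upper fuel pump is down=occurs → not all inputs occur → does not occur.
Generator path inoperative [OR]: Auxiliary PDU faulted=occurs, Diesel generator malfunctions=occurs, Auxiliary battery string degraded=not → at least one input occurs → occurs.
UPS chain lost [OR]: Generator path inoperative=occurs, Right automatic transfer switch is inoperative=not → at least one input occurs → occurs.
Data center power outage [AND]: Distribution tier unavailable=not, UPS chain lost=occurs → not all inputs occur → does not occur.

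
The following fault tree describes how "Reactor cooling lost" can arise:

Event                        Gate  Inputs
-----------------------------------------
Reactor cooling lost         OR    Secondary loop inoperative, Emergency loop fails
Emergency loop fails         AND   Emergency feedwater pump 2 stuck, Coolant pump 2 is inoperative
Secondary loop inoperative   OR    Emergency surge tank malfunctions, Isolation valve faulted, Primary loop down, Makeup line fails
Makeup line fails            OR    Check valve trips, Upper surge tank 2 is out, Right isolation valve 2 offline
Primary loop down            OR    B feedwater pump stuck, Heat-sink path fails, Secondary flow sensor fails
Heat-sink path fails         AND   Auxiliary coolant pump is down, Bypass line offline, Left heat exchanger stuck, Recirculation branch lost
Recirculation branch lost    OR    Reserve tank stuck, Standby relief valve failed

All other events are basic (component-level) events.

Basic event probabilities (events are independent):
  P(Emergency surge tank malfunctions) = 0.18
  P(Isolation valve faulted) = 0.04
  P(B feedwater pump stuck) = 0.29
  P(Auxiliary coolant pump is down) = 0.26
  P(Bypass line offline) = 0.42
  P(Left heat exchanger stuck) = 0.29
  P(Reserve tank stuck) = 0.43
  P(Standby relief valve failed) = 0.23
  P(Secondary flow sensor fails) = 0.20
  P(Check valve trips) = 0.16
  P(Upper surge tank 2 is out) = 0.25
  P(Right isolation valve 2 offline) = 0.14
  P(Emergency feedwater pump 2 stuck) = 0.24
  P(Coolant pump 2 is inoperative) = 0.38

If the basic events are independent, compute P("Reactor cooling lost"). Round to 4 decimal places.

P(Recirculation branch lost) [OR] = 1 − (1−0.43) × (1−0.23) = 0.561100
P(Heat-sink path fails) [AND] = 0.26 × 0.42 × 0.29 × 0.561100 = 0.017769
P(Primary loop down) [OR] = 1 − (1−0.29) × (1−0.017769) × (1−0.20) = 0.442093
P(Makeup line fails) [OR] = 1 − (1−0.16) × (1−0.25) × (1−0.14) = 0.458200
P(Secondary loop inoperative) [OR] = 1 − (1−0.18) × (1−0.04) × (1−0.442093) × (1−0.458200) = 0.762050
P(Emergency loop fails) [AND] = 0.24 × 0.38 = 0.091200
P(Reactor cooling lost) [OR] = 1 − (1−0.762050) × (1−0.091200) = 0.783751
Rounded to 4 decimal places: P(Reactor cooling lost) ≈ 0.7838.

0.7838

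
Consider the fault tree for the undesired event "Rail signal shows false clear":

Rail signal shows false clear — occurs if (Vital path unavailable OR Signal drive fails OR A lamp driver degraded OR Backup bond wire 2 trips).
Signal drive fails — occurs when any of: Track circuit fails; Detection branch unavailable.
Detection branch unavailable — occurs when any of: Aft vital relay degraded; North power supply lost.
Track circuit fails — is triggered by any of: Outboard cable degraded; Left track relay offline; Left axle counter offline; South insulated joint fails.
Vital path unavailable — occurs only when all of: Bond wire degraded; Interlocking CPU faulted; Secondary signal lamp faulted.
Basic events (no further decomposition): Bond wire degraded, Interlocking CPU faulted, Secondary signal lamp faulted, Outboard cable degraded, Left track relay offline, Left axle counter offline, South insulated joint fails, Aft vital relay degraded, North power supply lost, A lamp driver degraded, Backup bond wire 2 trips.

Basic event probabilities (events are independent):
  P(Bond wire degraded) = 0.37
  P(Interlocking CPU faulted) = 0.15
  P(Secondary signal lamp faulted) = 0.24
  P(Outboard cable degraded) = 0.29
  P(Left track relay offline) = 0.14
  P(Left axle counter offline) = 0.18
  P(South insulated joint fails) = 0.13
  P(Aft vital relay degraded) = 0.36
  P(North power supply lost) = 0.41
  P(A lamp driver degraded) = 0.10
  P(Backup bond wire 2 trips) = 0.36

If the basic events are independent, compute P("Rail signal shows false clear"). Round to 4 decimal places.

0.9065

P(Vital path unavailable) [AND] = 0.37 × 0.15 × 0.24 = 0.013320
P(Track circuit fails) [OR] = 1 − (1−0.29) × (1−0.14) × (1−0.18) × (1−0.13) = 0.564398
P(Detection branch unavailable) [OR] = 1 − (1−0.36) × (1−0.41) = 0.622400
P(Signal drive fails) [OR] = 1 − (1−0.564398) × (1−0.622400) = 0.835517
P(Rail signal shows false clear) [OR] = 1 − (1−0.013320) × (1−0.835517) × (1−0.10) × (1−0.36) = 0.906520
Rounded to 4 decimal places: P(Rail signal shows false clear) ≈ 0.9065.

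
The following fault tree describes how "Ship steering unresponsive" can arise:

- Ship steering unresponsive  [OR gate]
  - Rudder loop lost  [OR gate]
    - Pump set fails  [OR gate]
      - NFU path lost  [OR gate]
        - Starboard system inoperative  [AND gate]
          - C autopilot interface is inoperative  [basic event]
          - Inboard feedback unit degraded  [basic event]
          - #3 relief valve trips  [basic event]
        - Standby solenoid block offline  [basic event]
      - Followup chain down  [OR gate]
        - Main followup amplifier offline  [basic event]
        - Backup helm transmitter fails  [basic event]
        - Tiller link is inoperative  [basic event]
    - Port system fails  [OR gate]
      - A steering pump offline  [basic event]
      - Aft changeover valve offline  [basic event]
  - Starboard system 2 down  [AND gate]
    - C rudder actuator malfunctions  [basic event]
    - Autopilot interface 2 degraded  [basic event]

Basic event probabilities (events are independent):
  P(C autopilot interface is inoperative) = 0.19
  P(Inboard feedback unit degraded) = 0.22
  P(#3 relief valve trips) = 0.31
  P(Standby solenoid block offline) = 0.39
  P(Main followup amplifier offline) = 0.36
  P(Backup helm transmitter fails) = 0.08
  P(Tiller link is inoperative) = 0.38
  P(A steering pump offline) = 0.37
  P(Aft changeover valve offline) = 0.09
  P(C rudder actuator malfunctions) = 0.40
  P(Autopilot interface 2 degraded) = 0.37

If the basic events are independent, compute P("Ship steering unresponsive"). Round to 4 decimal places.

0.8926

P(Starboard system inoperative) [AND] = 0.19 × 0.22 × 0.31 = 0.012958
P(NFU path lost) [OR] = 1 − (1−0.012958) × (1−0.39) = 0.397904
P(Followup chain down) [OR] = 1 − (1−0.36) × (1−0.08) × (1−0.38) = 0.634944
P(Pump set fails) [OR] = 1 − (1−0.397904) × (1−0.634944) = 0.780201
P(Port system fails) [OR] = 1 − (1−0.37) × (1−0.09) = 0.426700
P(Rudder loop lost) [OR] = 1 − (1−0.780201) × (1−0.426700) = 0.873989
P(Starboard system 2 down) [AND] = 0.40 × 0.37 = 0.148000
P(Ship steering unresponsive) [OR] = 1 − (1−0.873989) × (1−0.148000) = 0.892639
Rounded to 4 decimal places: P(Ship steering unresponsive) ≈ 0.8926.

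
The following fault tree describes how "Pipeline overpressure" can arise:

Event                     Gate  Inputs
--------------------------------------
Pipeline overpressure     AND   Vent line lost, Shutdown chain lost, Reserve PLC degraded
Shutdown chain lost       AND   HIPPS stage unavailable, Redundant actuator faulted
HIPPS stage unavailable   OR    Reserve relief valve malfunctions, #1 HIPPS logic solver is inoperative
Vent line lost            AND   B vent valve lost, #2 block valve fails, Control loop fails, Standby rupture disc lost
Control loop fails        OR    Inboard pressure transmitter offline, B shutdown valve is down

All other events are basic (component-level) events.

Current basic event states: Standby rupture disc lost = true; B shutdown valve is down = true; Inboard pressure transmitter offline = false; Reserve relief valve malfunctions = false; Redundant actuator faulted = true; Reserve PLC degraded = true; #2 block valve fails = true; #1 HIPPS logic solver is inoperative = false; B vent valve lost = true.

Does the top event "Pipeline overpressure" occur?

Control loop fails [OR]: Inboard pressure transmitter offline=not, B shutdown valve is down=occurs → at least one input occurs → occurs.
Vent line lost [AND]: B vent valve lost=occurs, #2 block valve fails=occurs, Control loop fails=occurs, Standby rupture disc lost=occurs → all inputs occur → occurs.
HIPPS stage unavailable [OR]: Reserve relief valve malfunctions=not, #1 HIPPS logic solver is inoperative=not → no input occurs → does not occur.
Shutdown chain lost [AND]: HIPPS stage unavailable=not, Redundant actuator faulted=occurs → not all inputs occur → does not occur.
Pipeline overpressure [AND]: Vent line lost=occurs, Shutdown chain lost=not, Reserve PLC degraded=occurs → not all inputs occur → does not occur.

No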